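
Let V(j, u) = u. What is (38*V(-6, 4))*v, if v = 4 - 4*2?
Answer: -608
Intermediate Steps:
v = -4 (v = 4 - 8 = -4)
(38*V(-6, 4))*v = (38*4)*(-4) = 152*(-4) = -608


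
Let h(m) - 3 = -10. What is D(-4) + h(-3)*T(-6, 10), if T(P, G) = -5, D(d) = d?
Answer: 31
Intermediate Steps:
h(m) = -7 (h(m) = 3 - 10 = -7)
D(-4) + h(-3)*T(-6, 10) = -4 - 7*(-5) = -4 + 35 = 31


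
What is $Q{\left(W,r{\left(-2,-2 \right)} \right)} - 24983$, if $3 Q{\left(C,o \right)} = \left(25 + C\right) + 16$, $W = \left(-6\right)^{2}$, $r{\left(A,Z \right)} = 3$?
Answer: $- \frac{74872}{3} \approx -24957.0$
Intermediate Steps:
$W = 36$
$Q{\left(C,o \right)} = \frac{41}{3} + \frac{C}{3}$ ($Q{\left(C,o \right)} = \frac{\left(25 + C\right) + 16}{3} = \frac{41 + C}{3} = \frac{41}{3} + \frac{C}{3}$)
$Q{\left(W,r{\left(-2,-2 \right)} \right)} - 24983 = \left(\frac{41}{3} + \frac{1}{3} \cdot 36\right) - 24983 = \left(\frac{41}{3} + 12\right) - 24983 = \frac{77}{3} - 24983 = - \frac{74872}{3}$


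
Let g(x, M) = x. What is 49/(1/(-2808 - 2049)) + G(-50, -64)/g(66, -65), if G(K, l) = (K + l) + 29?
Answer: -15707623/66 ≈ -2.3799e+5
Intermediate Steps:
G(K, l) = 29 + K + l
49/(1/(-2808 - 2049)) + G(-50, -64)/g(66, -65) = 49/(1/(-2808 - 2049)) + (29 - 50 - 64)/66 = 49/(1/(-4857)) - 85*1/66 = 49/(-1/4857) - 85/66 = 49*(-4857) - 85/66 = -237993 - 85/66 = -15707623/66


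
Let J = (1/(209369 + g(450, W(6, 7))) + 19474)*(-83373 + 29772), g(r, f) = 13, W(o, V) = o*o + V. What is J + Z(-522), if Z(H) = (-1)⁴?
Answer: -72852782998029/69794 ≈ -1.0438e+9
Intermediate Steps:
W(o, V) = V + o² (W(o, V) = o² + V = V + o²)
Z(H) = 1
J = -72852783067823/69794 (J = (1/(209369 + 13) + 19474)*(-83373 + 29772) = (1/209382 + 19474)*(-53601) = (4077505069/209382)*(-53601) = -72852783067823/69794 ≈ -1.0438e+9)
J + Z(-522) = -72852783067823/69794 + 1 = -72852782998029/69794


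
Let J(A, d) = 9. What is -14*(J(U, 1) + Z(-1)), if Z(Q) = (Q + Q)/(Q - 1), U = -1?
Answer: -140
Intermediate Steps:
Z(Q) = 2*Q/(-1 + Q) (Z(Q) = (2*Q)/(-1 + Q) = 2*Q/(-1 + Q))
-14*(J(U, 1) + Z(-1)) = -14*(9 + 2*(-1)/(-1 - 1)) = -14*(9 + 2*(-1)/(-2)) = -14*(9 + 2*(-1)*(-½)) = -14*(9 + 1) = -14*10 = -140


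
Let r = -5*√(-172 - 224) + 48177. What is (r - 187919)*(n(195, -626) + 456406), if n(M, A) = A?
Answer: -63691608760 - 13673400*I*√11 ≈ -6.3692e+10 - 4.535e+7*I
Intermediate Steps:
r = 48177 - 30*I*√11 (r = -30*I*√11 + 48177 = 48177 - 30*I*√11 ≈ 48177.0 - 99.499*I)
(r - 187919)*(n(195, -626) + 456406) = ((48177 - 30*I*√11) - 187919)*(-626 + 456406) = (-139742 - 30*I*√11)*455780 = -63691608760 - 13673400*I*√11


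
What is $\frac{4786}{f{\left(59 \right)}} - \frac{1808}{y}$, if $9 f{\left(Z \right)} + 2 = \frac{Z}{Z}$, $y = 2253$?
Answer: $- \frac{97047530}{2253} \approx -43075.0$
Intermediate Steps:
$f{\left(Z \right)} = - \frac{1}{9}$ ($f{\left(Z \right)} = - \frac{2}{9} + \frac{Z \frac{1}{Z}}{9} = - \frac{2}{9} + \frac{1}{9} \cdot 1 = - \frac{2}{9} + \frac{1}{9} = - \frac{1}{9}$)
$\frac{4786}{f{\left(59 \right)}} - \frac{1808}{y} = \frac{4786}{- \frac{1}{9}} - \frac{1808}{2253} = 4786 \left(-9\right) - \frac{1808}{2253} = -43074 - \frac{1808}{2253} = - \frac{97047530}{2253}$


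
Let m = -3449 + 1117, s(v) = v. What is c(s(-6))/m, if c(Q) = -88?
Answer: 2/53 ≈ 0.037736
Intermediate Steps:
m = -2332
c(s(-6))/m = -88/(-2332) = -88*(-1/2332) = 2/53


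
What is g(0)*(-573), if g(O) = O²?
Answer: 0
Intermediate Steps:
g(0)*(-573) = 0²*(-573) = 0*(-573) = 0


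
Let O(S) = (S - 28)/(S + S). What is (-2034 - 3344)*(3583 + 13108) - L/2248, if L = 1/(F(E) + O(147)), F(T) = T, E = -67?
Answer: -282203199069923/3143828 ≈ -8.9764e+7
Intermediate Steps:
O(S) = (-28 + S)/(2*S) (O(S) = (-28 + S)/((2*S)) = (-28 + S)*(1/(2*S)) = (-28 + S)/(2*S))
L = -42/2797 (L = 1/(-67 + (½)*(-28 + 147)/147) = 1/(-67 + (½)*(1/147)*119) = 1/(-67 + 17/42) = 1/(-2797/42) = -42/2797 ≈ -0.015016)
(-2034 - 3344)*(3583 + 13108) - L/2248 = (-2034 - 3344)*(3583 + 13108) - (-42)/(2797*2248) = -5378*16691 - (-42)/(2797*2248) = -89764198 - 1*(-21/3143828) = -89764198 + 21/3143828 = -282203199069923/3143828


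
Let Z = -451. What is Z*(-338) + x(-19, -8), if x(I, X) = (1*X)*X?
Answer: 152502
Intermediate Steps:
x(I, X) = X² (x(I, X) = X*X = X²)
Z*(-338) + x(-19, -8) = -451*(-338) + (-8)² = 152438 + 64 = 152502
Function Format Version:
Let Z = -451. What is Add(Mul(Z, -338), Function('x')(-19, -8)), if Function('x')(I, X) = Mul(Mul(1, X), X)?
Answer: 152502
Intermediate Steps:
Function('x')(I, X) = Pow(X, 2) (Function('x')(I, X) = Mul(X, X) = Pow(X, 2))
Add(Mul(Z, -338), Function('x')(-19, -8)) = Add(Mul(-451, -338), Pow(-8, 2)) = Add(152438, 64) = 152502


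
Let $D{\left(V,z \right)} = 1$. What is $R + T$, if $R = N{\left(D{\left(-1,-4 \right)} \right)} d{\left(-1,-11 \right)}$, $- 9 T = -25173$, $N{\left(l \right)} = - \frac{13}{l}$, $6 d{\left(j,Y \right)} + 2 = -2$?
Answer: $\frac{8417}{3} \approx 2805.7$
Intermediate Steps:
$d{\left(j,Y \right)} = - \frac{2}{3}$ ($d{\left(j,Y \right)} = - \frac{1}{3} + \frac{1}{6} \left(-2\right) = - \frac{1}{3} - \frac{1}{3} = - \frac{2}{3}$)
$T = 2797$ ($T = \left(- \frac{1}{9}\right) \left(-25173\right) = 2797$)
$R = \frac{26}{3}$ ($R = - \frac{13}{1} \left(- \frac{2}{3}\right) = \left(-13\right) 1 \left(- \frac{2}{3}\right) = \left(-13\right) \left(- \frac{2}{3}\right) = \frac{26}{3} \approx 8.6667$)
$R + T = \frac{26}{3} + 2797 = \frac{8417}{3}$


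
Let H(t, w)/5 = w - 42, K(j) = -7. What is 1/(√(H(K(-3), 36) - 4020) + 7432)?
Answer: 3716/27619337 - 45*I*√2/55238674 ≈ 0.00013454 - 1.1521e-6*I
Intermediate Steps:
H(t, w) = -210 + 5*w (H(t, w) = 5*(w - 42) = 5*(-42 + w) = -210 + 5*w)
1/(√(H(K(-3), 36) - 4020) + 7432) = 1/(√((-210 + 5*36) - 4020) + 7432) = 1/(√((-210 + 180) - 4020) + 7432) = 1/(√(-30 - 4020) + 7432) = 1/(√(-4050) + 7432) = 1/(45*I*√2 + 7432) = 1/(7432 + 45*I*√2)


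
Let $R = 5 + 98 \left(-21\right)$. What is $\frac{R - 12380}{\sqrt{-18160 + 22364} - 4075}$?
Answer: $\frac{19604825}{5533807} + \frac{9622 \sqrt{1051}}{5533807} \approx 3.5991$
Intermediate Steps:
$R = -2053$ ($R = 5 - 2058 = -2053$)
$\frac{R - 12380}{\sqrt{-18160 + 22364} - 4075} = \frac{-2053 - 12380}{\sqrt{-18160 + 22364} - 4075} = - \frac{14433}{\sqrt{4204} - 4075} = - \frac{14433}{2 \sqrt{1051} - 4075} = - \frac{14433}{-4075 + 2 \sqrt{1051}}$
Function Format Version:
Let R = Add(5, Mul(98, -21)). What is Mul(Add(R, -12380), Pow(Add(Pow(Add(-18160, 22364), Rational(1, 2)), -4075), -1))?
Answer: Add(Rational(19604825, 5533807), Mul(Rational(9622, 5533807), Pow(1051, Rational(1, 2)))) ≈ 3.5991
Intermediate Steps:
R = -2053 (R = Add(5, -2058) = -2053)
Mul(Add(R, -12380), Pow(Add(Pow(Add(-18160, 22364), Rational(1, 2)), -4075), -1)) = Mul(Add(-2053, -12380), Pow(Add(Pow(Add(-18160, 22364), Rational(1, 2)), -4075), -1)) = Mul(-14433, Pow(Add(Pow(4204, Rational(1, 2)), -4075), -1)) = Mul(-14433, Pow(Add(Mul(2, Pow(1051, Rational(1, 2))), -4075), -1)) = Mul(-14433, Pow(Add(-4075, Mul(2, Pow(1051, Rational(1, 2)))), -1))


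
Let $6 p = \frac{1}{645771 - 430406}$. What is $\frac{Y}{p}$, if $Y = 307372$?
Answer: $397183024680$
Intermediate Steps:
$p = \frac{1}{1292190}$ ($p = \frac{1}{6 \left(645771 - 430406\right)} = \frac{1}{6 \cdot 215365} = \frac{1}{6} \cdot \frac{1}{215365} = \frac{1}{1292190} \approx 7.7388 \cdot 10^{-7}$)
$\frac{Y}{p} = 307372 \frac{1}{\frac{1}{1292190}} = 307372 \cdot 1292190 = 397183024680$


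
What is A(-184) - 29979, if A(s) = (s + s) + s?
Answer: -30531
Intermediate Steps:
A(s) = 3*s (A(s) = 2*s + s = 3*s)
A(-184) - 29979 = 3*(-184) - 29979 = -552 - 29979 = -30531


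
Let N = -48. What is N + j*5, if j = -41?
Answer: -253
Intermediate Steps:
N + j*5 = -48 - 41*5 = -48 - 205 = -253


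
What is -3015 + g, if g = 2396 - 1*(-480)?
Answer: -139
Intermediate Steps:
g = 2876 (g = 2396 + 480 = 2876)
-3015 + g = -3015 + 2876 = -139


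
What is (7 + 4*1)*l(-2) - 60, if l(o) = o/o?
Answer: -49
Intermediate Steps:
l(o) = 1
(7 + 4*1)*l(-2) - 60 = (7 + 4*1)*1 - 60 = (7 + 4)*1 - 60 = 11*1 - 60 = 11 - 60 = -49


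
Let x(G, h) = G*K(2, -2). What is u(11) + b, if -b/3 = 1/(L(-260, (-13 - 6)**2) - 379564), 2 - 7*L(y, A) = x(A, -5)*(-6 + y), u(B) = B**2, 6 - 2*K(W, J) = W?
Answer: 298252195/2464894 ≈ 121.00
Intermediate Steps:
K(W, J) = 3 - W/2
x(G, h) = 2*G (x(G, h) = G*(3 - 1/2*2) = G*(3 - 1) = G*2 = 2*G)
L(y, A) = 2/7 - 2*A*(-6 + y)/7
b = 21/2464894 (b = -3/((2/7 + 12*(-13 - 6)**2/7 - 2/7*(-13 - 6)**2*(-260)) - 379564) = -3/((2/7 + (12/7)*(-19)**2 - 2/7*(-19)**2*(-260)) - 379564) = -3/((2/7 + (12/7)*361 - 2/7*361*(-260)) - 379564) = -3/((2/7 + 4332/7 + 187720/7) - 379564) = -3/(192054/7 - 379564) = -3/(-2464894/7) = -3*(-7/2464894) = 21/2464894 ≈ 8.5196e-6)
u(11) + b = 11**2 + 21/2464894 = 121 + 21/2464894 = 298252195/2464894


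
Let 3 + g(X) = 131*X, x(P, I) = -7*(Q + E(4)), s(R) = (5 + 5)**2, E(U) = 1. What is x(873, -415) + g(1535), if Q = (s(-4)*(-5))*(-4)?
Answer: 187075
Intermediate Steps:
s(R) = 100 (s(R) = 10**2 = 100)
Q = 2000 (Q = (100*(-5))*(-4) = -500*(-4) = 2000)
x(P, I) = -14007 (x(P, I) = -7*(2000 + 1) = -7*2001 = -14007)
g(X) = -3 + 131*X
x(873, -415) + g(1535) = -14007 + (-3 + 131*1535) = -14007 + (-3 + 201085) = -14007 + 201082 = 187075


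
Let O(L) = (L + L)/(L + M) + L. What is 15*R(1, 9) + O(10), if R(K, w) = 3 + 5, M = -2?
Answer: 265/2 ≈ 132.50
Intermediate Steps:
R(K, w) = 8
O(L) = L + 2*L/(-2 + L) (O(L) = (L + L)/(L - 2) + L = (2*L)/(-2 + L) + L = 2*L/(-2 + L) + L = L + 2*L/(-2 + L))
15*R(1, 9) + O(10) = 15*8 + 10²/(-2 + 10) = 120 + 100/8 = 120 + 100*(⅛) = 120 + 25/2 = 265/2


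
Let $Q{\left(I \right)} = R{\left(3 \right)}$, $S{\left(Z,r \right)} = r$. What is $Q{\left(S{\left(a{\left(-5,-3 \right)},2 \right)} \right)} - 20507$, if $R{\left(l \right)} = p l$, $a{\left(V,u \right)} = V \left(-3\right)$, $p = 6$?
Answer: $-20489$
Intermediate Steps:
$a{\left(V,u \right)} = - 3 V$
$R{\left(l \right)} = 6 l$
$Q{\left(I \right)} = 18$ ($Q{\left(I \right)} = 6 \cdot 3 = 18$)
$Q{\left(S{\left(a{\left(-5,-3 \right)},2 \right)} \right)} - 20507 = 18 - 20507 = -20489$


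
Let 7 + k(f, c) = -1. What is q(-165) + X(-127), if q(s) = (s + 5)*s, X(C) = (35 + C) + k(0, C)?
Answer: 26300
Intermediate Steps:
k(f, c) = -8 (k(f, c) = -7 - 1 = -8)
X(C) = 27 + C (X(C) = (35 + C) - 8 = 27 + C)
q(s) = s*(5 + s) (q(s) = (5 + s)*s = s*(5 + s))
q(-165) + X(-127) = -165*(5 - 165) + (27 - 127) = -165*(-160) - 100 = 26400 - 100 = 26300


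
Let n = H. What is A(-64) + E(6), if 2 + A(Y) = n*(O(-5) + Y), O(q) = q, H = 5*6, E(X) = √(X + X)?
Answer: -2072 + 2*√3 ≈ -2068.5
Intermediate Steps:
E(X) = √2*√X (E(X) = √(2*X) = √2*√X)
H = 30
n = 30
A(Y) = -152 + 30*Y (A(Y) = -2 + 30*(-5 + Y) = -2 + (-150 + 30*Y) = -152 + 30*Y)
A(-64) + E(6) = (-152 + 30*(-64)) + √2*√6 = (-152 - 1920) + 2*√3 = -2072 + 2*√3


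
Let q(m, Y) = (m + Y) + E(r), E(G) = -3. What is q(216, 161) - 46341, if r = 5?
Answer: -45967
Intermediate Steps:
q(m, Y) = -3 + Y + m (q(m, Y) = (m + Y) - 3 = (Y + m) - 3 = -3 + Y + m)
q(216, 161) - 46341 = (-3 + 161 + 216) - 46341 = 374 - 46341 = -45967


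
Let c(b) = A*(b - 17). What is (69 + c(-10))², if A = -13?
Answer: 176400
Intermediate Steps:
c(b) = 221 - 13*b (c(b) = -13*(b - 17) = -13*(-17 + b) = 221 - 13*b)
(69 + c(-10))² = (69 + (221 - 13*(-10)))² = (69 + (221 + 130))² = (69 + 351)² = 420² = 176400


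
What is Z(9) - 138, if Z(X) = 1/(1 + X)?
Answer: -1379/10 ≈ -137.90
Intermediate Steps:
Z(9) - 138 = 1/(1 + 9) - 138 = 1/10 - 138 = -1379/10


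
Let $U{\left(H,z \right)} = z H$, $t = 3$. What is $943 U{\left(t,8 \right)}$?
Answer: $22632$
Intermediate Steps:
$U{\left(H,z \right)} = H z$
$943 U{\left(t,8 \right)} = 943 \cdot 3 \cdot 8 = 943 \cdot 24 = 22632$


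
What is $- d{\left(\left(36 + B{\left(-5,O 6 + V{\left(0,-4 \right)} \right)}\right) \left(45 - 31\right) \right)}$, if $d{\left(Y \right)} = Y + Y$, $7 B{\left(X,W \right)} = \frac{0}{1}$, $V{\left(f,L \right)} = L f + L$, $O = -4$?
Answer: $-1008$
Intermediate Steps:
$V{\left(f,L \right)} = L + L f$
$B{\left(X,W \right)} = 0$ ($B{\left(X,W \right)} = \frac{0 \cdot 1^{-1}}{7} = \frac{0 \cdot 1}{7} = \frac{1}{7} \cdot 0 = 0$)
$d{\left(Y \right)} = 2 Y$
$- d{\left(\left(36 + B{\left(-5,O 6 + V{\left(0,-4 \right)} \right)}\right) \left(45 - 31\right) \right)} = - 2 \left(36 + 0\right) \left(45 - 31\right) = - 2 \cdot 36 \cdot 14 = - 2 \cdot 504 = \left(-1\right) 1008 = -1008$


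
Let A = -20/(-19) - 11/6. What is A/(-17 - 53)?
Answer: 89/7980 ≈ 0.011153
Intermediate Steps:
A = -89/114 (A = -20*(-1/19) - 11*1/6 = 20/19 - 11/6 = -89/114 ≈ -0.78070)
A/(-17 - 53) = -89/(114*(-17 - 53)) = -89/114/(-70) = -89/114*(-1/70) = 89/7980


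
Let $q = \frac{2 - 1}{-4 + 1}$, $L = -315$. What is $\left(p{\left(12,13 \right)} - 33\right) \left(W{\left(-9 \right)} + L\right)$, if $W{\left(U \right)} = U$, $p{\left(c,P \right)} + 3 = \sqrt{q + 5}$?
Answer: $11664 - 108 \sqrt{42} \approx 10964.0$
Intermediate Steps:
$q = - \frac{1}{3}$ ($q = 1 \frac{1}{-3} = 1 \left(- \frac{1}{3}\right) = - \frac{1}{3} \approx -0.33333$)
$p{\left(c,P \right)} = -3 + \frac{\sqrt{42}}{3}$ ($p{\left(c,P \right)} = -3 + \sqrt{- \frac{1}{3} + 5} = -3 + \sqrt{\frac{14}{3}} = -3 + \frac{\sqrt{42}}{3}$)
$\left(p{\left(12,13 \right)} - 33\right) \left(W{\left(-9 \right)} + L\right) = \left(\left(-3 + \frac{\sqrt{42}}{3}\right) - 33\right) \left(-9 - 315\right) = \left(-36 + \frac{\sqrt{42}}{3}\right) \left(-324\right) = 11664 - 108 \sqrt{42}$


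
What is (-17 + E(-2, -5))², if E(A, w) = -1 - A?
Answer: 256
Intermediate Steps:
(-17 + E(-2, -5))² = (-17 + (-1 - 1*(-2)))² = (-17 + (-1 + 2))² = (-17 + 1)² = (-16)² = 256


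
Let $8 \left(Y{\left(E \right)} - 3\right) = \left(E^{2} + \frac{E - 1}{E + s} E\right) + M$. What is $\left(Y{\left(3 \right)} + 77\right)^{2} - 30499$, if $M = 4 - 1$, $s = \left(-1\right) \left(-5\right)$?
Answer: $- \frac{24413655}{1024} \approx -23841.0$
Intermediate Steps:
$s = 5$
$M = 3$ ($M = 4 - 1 = 3$)
$Y{\left(E \right)} = \frac{27}{8} + \frac{E^{2}}{8} + \frac{E \left(-1 + E\right)}{8 \left(5 + E\right)}$ ($Y{\left(E \right)} = 3 + \frac{\left(E^{2} + \frac{E - 1}{E + 5} E\right) + 3}{8} = 3 + \frac{\left(E^{2} + \frac{-1 + E}{5 + E} E\right) + 3}{8} = 3 + \frac{\left(E^{2} + \frac{E \left(-1 + E\right)}{5 + E}\right) + 3}{8} = 3 + \frac{3 + E^{2} + \frac{E \left(-1 + E\right)}{5 + E}}{8} = 3 + \left(\frac{3}{8} + \frac{E^{2}}{8} + \frac{E \left(-1 + E\right)}{8 \left(5 + E\right)}\right) = \frac{27}{8} + \frac{E^{2}}{8} + \frac{E \left(-1 + E\right)}{8 \left(5 + E\right)}$)
$\left(Y{\left(3 \right)} + 77\right)^{2} - 30499 = \left(\frac{135 + 3^{3} + 6 \cdot 3^{2} + 26 \cdot 3}{8 \left(5 + 3\right)} + 77\right)^{2} - 30499 = \left(\frac{135 + 27 + 6 \cdot 9 + 78}{8 \cdot 8} + 77\right)^{2} - 30499 = \left(\frac{1}{8} \cdot \frac{1}{8} \left(135 + 27 + 54 + 78\right) + 77\right)^{2} - 30499 = \left(\frac{1}{8} \cdot \frac{1}{8} \cdot 294 + 77\right)^{2} - 30499 = \left(\frac{147}{32} + 77\right)^{2} - 30499 = \left(\frac{2611}{32}\right)^{2} - 30499 = \frac{6817321}{1024} - 30499 = - \frac{24413655}{1024}$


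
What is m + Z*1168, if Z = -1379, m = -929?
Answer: -1611601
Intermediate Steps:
m + Z*1168 = -929 - 1379*1168 = -929 - 1610672 = -1611601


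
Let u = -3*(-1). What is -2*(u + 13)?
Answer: -32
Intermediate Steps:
u = 3
-2*(u + 13) = -2*(3 + 13) = -2*16 = -32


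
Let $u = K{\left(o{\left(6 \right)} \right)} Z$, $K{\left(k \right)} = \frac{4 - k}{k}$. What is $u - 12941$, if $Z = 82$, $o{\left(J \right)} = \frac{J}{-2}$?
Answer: $- \frac{39397}{3} \approx -13132.0$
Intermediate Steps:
$o{\left(J \right)} = - \frac{J}{2}$ ($o{\left(J \right)} = J \left(- \frac{1}{2}\right) = - \frac{J}{2}$)
$K{\left(k \right)} = \frac{4 - k}{k}$
$u = - \frac{574}{3}$ ($u = \frac{4 - \left(- \frac{1}{2}\right) 6}{\left(- \frac{1}{2}\right) 6} \cdot 82 = \frac{4 - -3}{-3} \cdot 82 = - \frac{4 + 3}{3} \cdot 82 = \left(- \frac{1}{3}\right) 7 \cdot 82 = \left(- \frac{7}{3}\right) 82 = - \frac{574}{3} \approx -191.33$)
$u - 12941 = - \frac{574}{3} - 12941 = - \frac{39397}{3}$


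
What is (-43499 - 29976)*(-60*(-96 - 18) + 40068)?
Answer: -3446565300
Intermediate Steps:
(-43499 - 29976)*(-60*(-96 - 18) + 40068) = -73475*(-60*(-114) + 40068) = -73475*(6840 + 40068) = -73475*46908 = -3446565300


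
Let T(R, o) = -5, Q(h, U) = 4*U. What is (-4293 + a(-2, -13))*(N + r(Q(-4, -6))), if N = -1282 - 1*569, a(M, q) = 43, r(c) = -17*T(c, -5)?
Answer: 7505500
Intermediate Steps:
r(c) = 85 (r(c) = -17*(-5) = 85)
N = -1851 (N = -1282 - 569 = -1851)
(-4293 + a(-2, -13))*(N + r(Q(-4, -6))) = (-4293 + 43)*(-1851 + 85) = -4250*(-1766) = 7505500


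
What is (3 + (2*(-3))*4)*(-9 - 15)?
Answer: 504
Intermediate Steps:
(3 + (2*(-3))*4)*(-9 - 15) = (3 - 6*4)*(-24) = (3 - 24)*(-24) = -21*(-24) = 504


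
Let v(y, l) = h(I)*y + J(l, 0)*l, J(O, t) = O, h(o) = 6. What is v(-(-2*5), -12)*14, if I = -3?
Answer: 2856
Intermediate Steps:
v(y, l) = l² + 6*y (v(y, l) = 6*y + l*l = 6*y + l² = l² + 6*y)
v(-(-2*5), -12)*14 = ((-12)² + 6*(-(-2*5)))*14 = (144 + 6*(-(-10)))*14 = (144 + 6*(-1*(-10)))*14 = (144 + 6*10)*14 = (144 + 60)*14 = 204*14 = 2856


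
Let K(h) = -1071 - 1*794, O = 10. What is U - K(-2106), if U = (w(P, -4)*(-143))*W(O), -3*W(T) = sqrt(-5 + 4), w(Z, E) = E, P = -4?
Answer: 1865 - 572*I/3 ≈ 1865.0 - 190.67*I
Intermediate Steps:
W(T) = -I/3 (W(T) = -sqrt(-5 + 4)/3 = -I/3)
K(h) = -1865 (K(h) = -1071 - 794 = -1865)
U = -572*I/3 (U = (-4*(-143))*(-I/3) = 572*(-I/3) = -572*I/3 ≈ -190.67*I)
U - K(-2106) = -572*I/3 - 1*(-1865) = -572*I/3 + 1865 = 1865 - 572*I/3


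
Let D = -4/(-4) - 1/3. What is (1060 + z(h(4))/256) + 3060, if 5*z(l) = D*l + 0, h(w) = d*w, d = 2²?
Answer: 494401/120 ≈ 4120.0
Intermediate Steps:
d = 4
D = ⅔ (D = -4*(-¼) - 1*⅓ = 1 - ⅓ = ⅔ ≈ 0.66667)
h(w) = 4*w
z(l) = 2*l/15 (z(l) = (2*l/3 + 0)/5 = (2*l/3)/5 = 2*l/15)
(1060 + z(h(4))/256) + 3060 = (1060 + (2*(4*4)/15)/256) + 3060 = (1060 + ((2/15)*16)*(1/256)) + 3060 = (1060 + (32/15)*(1/256)) + 3060 = (1060 + 1/120) + 3060 = 127201/120 + 3060 = 494401/120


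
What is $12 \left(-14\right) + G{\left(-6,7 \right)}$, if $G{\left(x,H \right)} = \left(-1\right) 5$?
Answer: $-173$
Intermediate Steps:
$G{\left(x,H \right)} = -5$
$12 \left(-14\right) + G{\left(-6,7 \right)} = 12 \left(-14\right) - 5 = -168 - 5 = -173$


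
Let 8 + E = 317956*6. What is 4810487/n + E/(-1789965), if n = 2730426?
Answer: 1133897743609/1629122325030 ≈ 0.69602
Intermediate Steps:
E = 1907728 (E = -8 + 317956*6 = -8 + 1907736 = 1907728)
4810487/n + E/(-1789965) = 4810487/2730426 + 1907728/(-1789965) = 4810487*(1/2730426) + 1907728*(-1/1789965) = 4810487/2730426 - 1907728/1789965 = 1133897743609/1629122325030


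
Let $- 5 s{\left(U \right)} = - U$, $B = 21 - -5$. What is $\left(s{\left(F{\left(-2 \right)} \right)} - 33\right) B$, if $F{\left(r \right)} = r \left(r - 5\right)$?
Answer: $- \frac{3926}{5} \approx -785.2$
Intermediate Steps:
$F{\left(r \right)} = r \left(-5 + r\right)$
$B = 26$ ($B = 21 + 5 = 26$)
$s{\left(U \right)} = \frac{U}{5}$ ($s{\left(U \right)} = - \frac{\left(-1\right) U}{5} = \frac{U}{5}$)
$\left(s{\left(F{\left(-2 \right)} \right)} - 33\right) B = \left(\frac{\left(-2\right) \left(-5 - 2\right)}{5} - 33\right) 26 = \left(\frac{\left(-2\right) \left(-7\right)}{5} - 33\right) 26 = \left(\frac{1}{5} \cdot 14 - 33\right) 26 = \left(\frac{14}{5} - 33\right) 26 = \left(- \frac{151}{5}\right) 26 = - \frac{3926}{5}$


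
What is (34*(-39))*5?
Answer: -6630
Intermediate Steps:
(34*(-39))*5 = -1326*5 = -6630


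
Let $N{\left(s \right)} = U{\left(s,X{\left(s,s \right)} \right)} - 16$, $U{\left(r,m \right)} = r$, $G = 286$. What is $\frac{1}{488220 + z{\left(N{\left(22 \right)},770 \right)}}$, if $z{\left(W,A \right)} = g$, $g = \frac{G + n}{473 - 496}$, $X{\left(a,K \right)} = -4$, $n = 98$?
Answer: $\frac{23}{11228676} \approx 2.0483 \cdot 10^{-6}$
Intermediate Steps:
$g = - \frac{384}{23}$ ($g = \frac{286 + 98}{473 - 496} = \frac{384}{-23} = 384 \left(- \frac{1}{23}\right) = - \frac{384}{23} \approx -16.696$)
$N{\left(s \right)} = -16 + s$ ($N{\left(s \right)} = s - 16 = -16 + s$)
$z{\left(W,A \right)} = - \frac{384}{23}$
$\frac{1}{488220 + z{\left(N{\left(22 \right)},770 \right)}} = \frac{1}{488220 - \frac{384}{23}} = \frac{1}{\frac{11228676}{23}} = \frac{23}{11228676}$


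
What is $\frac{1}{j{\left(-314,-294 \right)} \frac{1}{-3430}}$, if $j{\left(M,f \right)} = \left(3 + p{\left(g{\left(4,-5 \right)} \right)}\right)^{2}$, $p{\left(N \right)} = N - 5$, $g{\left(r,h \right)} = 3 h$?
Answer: $- \frac{3430}{289} \approx -11.869$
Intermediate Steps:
$p{\left(N \right)} = -5 + N$
$j{\left(M,f \right)} = 289$ ($j{\left(M,f \right)} = \left(3 + \left(-5 + 3 \left(-5\right)\right)\right)^{2} = \left(3 - 20\right)^{2} = \left(-17\right)^{2} = 289$)
$\frac{1}{j{\left(-314,-294 \right)} \frac{1}{-3430}} = \frac{1}{289 \frac{1}{-3430}} = \frac{1}{289 \left(- \frac{1}{3430}\right)} = \frac{1}{- \frac{289}{3430}} = - \frac{3430}{289}$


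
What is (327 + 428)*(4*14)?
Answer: 42280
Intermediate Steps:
(327 + 428)*(4*14) = 755*56 = 42280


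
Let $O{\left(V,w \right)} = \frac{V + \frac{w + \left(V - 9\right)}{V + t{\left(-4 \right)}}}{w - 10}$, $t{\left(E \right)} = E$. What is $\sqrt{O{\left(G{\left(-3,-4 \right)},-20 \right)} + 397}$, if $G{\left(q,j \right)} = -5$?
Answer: $\frac{\sqrt{3216030}}{90} \approx 19.926$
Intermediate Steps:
$O{\left(V,w \right)} = \frac{V + \frac{-9 + V + w}{-4 + V}}{-10 + w}$ ($O{\left(V,w \right)} = \frac{V + \frac{w + \left(V - 9\right)}{V - 4}}{w - 10} = \frac{V + \frac{w + \left(-9 + V\right)}{-4 + V}}{-10 + w} = \frac{V + \frac{-9 + V + w}{-4 + V}}{-10 + w}$)
$\sqrt{O{\left(G{\left(-3,-4 \right)},-20 \right)} + 397} = \sqrt{\frac{-9 - 20 + \left(-5\right)^{2} - -15}{40 - -50 - -80 - -100} + 397} = \sqrt{\frac{-9 - 20 + 25 + 15}{40 + 50 + 80 + 100} + 397} = \sqrt{\frac{1}{270} \cdot 11 + 397} = \sqrt{\frac{11}{270} + 397} = \sqrt{\frac{107201}{270}} = \frac{\sqrt{3216030}}{90}$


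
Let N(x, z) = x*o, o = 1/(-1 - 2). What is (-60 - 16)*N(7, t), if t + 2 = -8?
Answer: 532/3 ≈ 177.33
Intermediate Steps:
t = -10 (t = -2 - 8 = -10)
o = -⅓ (o = 1/(-3) = -⅓ ≈ -0.33333)
N(x, z) = -x/3 (N(x, z) = x*(-⅓) = -x/3)
(-60 - 16)*N(7, t) = (-60 - 16)*(-⅓*7) = -76*(-7/3) = 532/3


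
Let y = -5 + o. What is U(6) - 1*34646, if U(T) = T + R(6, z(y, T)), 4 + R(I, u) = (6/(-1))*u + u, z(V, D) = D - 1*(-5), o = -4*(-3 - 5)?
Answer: -34699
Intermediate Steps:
o = 32 (o = -4*(-8) = 32)
y = 27 (y = -5 + 32 = 27)
z(V, D) = 5 + D (z(V, D) = D + 5 = 5 + D)
R(I, u) = -4 - 5*u (R(I, u) = -4 + ((6/(-1))*u + u) = -4 + ((6*(-1))*u + u) = -4 + (-6*u + u) = -4 - 5*u)
U(T) = -29 - 4*T (U(T) = T + (-4 - 5*(5 + T)) = T + (-4 + (-25 - 5*T)) = T + (-29 - 5*T) = -29 - 4*T)
U(6) - 1*34646 = (-29 - 4*6) - 1*34646 = (-29 - 24) - 34646 = -53 - 34646 = -34699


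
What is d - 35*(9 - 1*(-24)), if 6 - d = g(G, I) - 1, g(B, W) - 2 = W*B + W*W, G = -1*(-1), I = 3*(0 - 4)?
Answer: -1282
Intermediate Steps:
I = -12 (I = 3*(-4) = -12)
G = 1
g(B, W) = 2 + W**2 + B*W (g(B, W) = 2 + (W*B + W*W) = 2 + (B*W + W**2) = 2 + (W**2 + B*W) = 2 + W**2 + B*W)
d = -127 (d = 6 - ((2 + (-12)**2 + 1*(-12)) - 1) = 6 - ((2 + 144 - 12) - 1) = 6 - (134 - 1) = 6 - 1*133 = 6 - 133 = -127)
d - 35*(9 - 1*(-24)) = -127 - 35*(9 - 1*(-24)) = -127 - 35*(9 + 24) = -127 - 35*33 = -127 - 1155 = -1282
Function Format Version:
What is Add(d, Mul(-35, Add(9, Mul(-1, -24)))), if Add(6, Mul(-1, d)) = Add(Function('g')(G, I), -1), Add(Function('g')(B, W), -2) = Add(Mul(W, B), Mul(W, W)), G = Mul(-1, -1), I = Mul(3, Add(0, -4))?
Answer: -1282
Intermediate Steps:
I = -12 (I = Mul(3, -4) = -12)
G = 1
Function('g')(B, W) = Add(2, Pow(W, 2), Mul(B, W)) (Function('g')(B, W) = Add(2, Add(Mul(W, B), Mul(W, W))) = Add(2, Add(Mul(B, W), Pow(W, 2))) = Add(2, Add(Pow(W, 2), Mul(B, W))) = Add(2, Pow(W, 2), Mul(B, W)))
d = -127 (d = Add(6, Mul(-1, Add(Add(2, Pow(-12, 2), Mul(1, -12)), -1))) = Add(6, Mul(-1, Add(Add(2, 144, -12), -1))) = Add(6, Mul(-1, Add(134, -1))) = Add(6, Mul(-1, 133)) = Add(6, -133) = -127)
Add(d, Mul(-35, Add(9, Mul(-1, -24)))) = Add(-127, Mul(-35, Add(9, Mul(-1, -24)))) = Add(-127, Mul(-35, Add(9, 24))) = Add(-127, Mul(-35, 33)) = Add(-127, -1155) = -1282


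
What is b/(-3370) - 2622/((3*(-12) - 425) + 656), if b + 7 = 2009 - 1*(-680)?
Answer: -311971/21905 ≈ -14.242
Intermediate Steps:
b = 2682 (b = -7 + (2009 - 1*(-680)) = -7 + (2009 + 680) = -7 + 2689 = 2682)
b/(-3370) - 2622/((3*(-12) - 425) + 656) = 2682/(-3370) - 2622/((3*(-12) - 425) + 656) = 2682*(-1/3370) - 2622/((-36 - 425) + 656) = -1341/1685 - 2622/(-461 + 656) = -1341/1685 - 2622/195 = -1341/1685 - 2622*1/195 = -1341/1685 - 874/65 = -311971/21905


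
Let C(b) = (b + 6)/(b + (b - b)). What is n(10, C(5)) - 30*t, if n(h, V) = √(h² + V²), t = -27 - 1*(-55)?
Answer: -840 + √2621/5 ≈ -829.76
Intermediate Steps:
t = 28 (t = -27 + 55 = 28)
C(b) = (6 + b)/b (C(b) = (6 + b)/(b + 0) = (6 + b)/b)
n(h, V) = √(V² + h²)
n(10, C(5)) - 30*t = √(((6 + 5)/5)² + 10²) - 30*28 = √(((⅕)*11)² + 100) - 840 = √((11/5)² + 100) - 840 = √(121/25 + 100) - 840 = √(2621/25) - 840 = √2621/5 - 840 = -840 + √2621/5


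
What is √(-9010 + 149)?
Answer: I*√8861 ≈ 94.133*I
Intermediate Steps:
√(-9010 + 149) = √(-8861) = I*√8861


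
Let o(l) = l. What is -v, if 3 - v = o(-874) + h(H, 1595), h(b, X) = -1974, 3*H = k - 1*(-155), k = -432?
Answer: -2851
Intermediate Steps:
H = -277/3 (H = (-432 - 1*(-155))/3 = (-432 + 155)/3 = (1/3)*(-277) = -277/3 ≈ -92.333)
v = 2851 (v = 3 - (-874 - 1974) = 3 - 1*(-2848) = 3 + 2848 = 2851)
-v = -1*2851 = -2851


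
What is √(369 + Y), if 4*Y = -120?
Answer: √339 ≈ 18.412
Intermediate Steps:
Y = -30 (Y = (¼)*(-120) = -30)
√(369 + Y) = √(369 - 30) = √339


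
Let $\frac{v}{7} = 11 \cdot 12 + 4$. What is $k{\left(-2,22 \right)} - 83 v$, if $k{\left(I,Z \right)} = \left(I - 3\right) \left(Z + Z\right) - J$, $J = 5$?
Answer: $-79241$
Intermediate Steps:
$k{\left(I,Z \right)} = -5 + 2 Z \left(-3 + I\right)$ ($k{\left(I,Z \right)} = \left(I - 3\right) \left(Z + Z\right) - 5 = \left(-3 + I\right) 2 Z - 5 = 2 Z \left(-3 + I\right) - 5 = -5 + 2 Z \left(-3 + I\right)$)
$v = 952$ ($v = 7 \left(11 \cdot 12 + 4\right) = 7 \left(132 + 4\right) = 7 \cdot 136 = 952$)
$k{\left(-2,22 \right)} - 83 v = \left(-5 - 132 + 2 \left(-2\right) 22\right) - 79016 = \left(-5 - 132 - 88\right) - 79016 = -225 - 79016 = -79241$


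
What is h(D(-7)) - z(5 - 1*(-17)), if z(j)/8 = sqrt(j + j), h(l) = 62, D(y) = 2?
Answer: 62 - 16*sqrt(11) ≈ 8.9340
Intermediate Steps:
z(j) = 8*sqrt(2)*sqrt(j) (z(j) = 8*sqrt(j + j) = 8*sqrt(2*j) = 8*(sqrt(2)*sqrt(j)) = 8*sqrt(2)*sqrt(j))
h(D(-7)) - z(5 - 1*(-17)) = 62 - 8*sqrt(2)*sqrt(5 - 1*(-17)) = 62 - 8*sqrt(2)*sqrt(5 + 17) = 62 - 8*sqrt(2)*sqrt(22) = 62 - 16*sqrt(11)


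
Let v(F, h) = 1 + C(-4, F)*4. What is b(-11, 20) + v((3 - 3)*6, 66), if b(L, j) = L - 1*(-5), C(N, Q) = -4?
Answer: -21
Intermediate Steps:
b(L, j) = 5 + L (b(L, j) = L + 5 = 5 + L)
v(F, h) = -15 (v(F, h) = 1 - 4*4 = 1 - 16 = -15)
b(-11, 20) + v((3 - 3)*6, 66) = (5 - 11) - 15 = -6 - 15 = -21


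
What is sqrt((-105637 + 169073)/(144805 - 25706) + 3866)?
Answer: sqrt(54845109746830)/119099 ≈ 62.181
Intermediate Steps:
sqrt((-105637 + 169073)/(144805 - 25706) + 3866) = sqrt(63436/119099 + 3866) = sqrt(460500170/119099) = sqrt(54845109746830)/119099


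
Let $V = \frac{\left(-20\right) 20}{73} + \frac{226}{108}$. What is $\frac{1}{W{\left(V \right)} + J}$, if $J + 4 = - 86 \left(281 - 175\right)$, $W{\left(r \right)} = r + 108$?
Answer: $- \frac{3942}{35538655} \approx -0.00011092$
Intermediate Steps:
$V = - \frac{13351}{3942}$ ($V = \left(-400\right) \frac{1}{73} + 226 \cdot \frac{1}{108} = - \frac{400}{73} + \frac{113}{54} = - \frac{13351}{3942} \approx -3.3869$)
$W{\left(r \right)} = 108 + r$
$J = -9120$ ($J = -4 - 86 \left(281 - 175\right) = -4 - 9116 = -9120$)
$\frac{1}{W{\left(V \right)} + J} = \frac{1}{\left(108 - \frac{13351}{3942}\right) - 9120} = \frac{1}{\frac{412385}{3942} - 9120} = \frac{1}{- \frac{35538655}{3942}} = - \frac{3942}{35538655}$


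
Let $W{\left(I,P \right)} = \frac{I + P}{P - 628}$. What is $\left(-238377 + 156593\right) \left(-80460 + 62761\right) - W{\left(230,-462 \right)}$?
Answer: $\frac{788884783604}{545} \approx 1.4475 \cdot 10^{9}$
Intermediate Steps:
$W{\left(I,P \right)} = \frac{I + P}{-628 + P}$
$\left(-238377 + 156593\right) \left(-80460 + 62761\right) - W{\left(230,-462 \right)} = \left(-238377 + 156593\right) \left(-80460 + 62761\right) - \frac{230 - 462}{-628 - 462} = \left(-81784\right) \left(-17699\right) - \frac{1}{-1090} \left(-232\right) = 1447495016 - \left(- \frac{1}{1090}\right) \left(-232\right) = 1447495016 - \frac{116}{545} = \frac{788884783604}{545}$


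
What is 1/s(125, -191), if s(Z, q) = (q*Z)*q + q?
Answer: 1/4559934 ≈ 2.1930e-7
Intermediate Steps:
s(Z, q) = q + Z*q² (s(Z, q) = (Z*q)*q + q = Z*q² + q = q + Z*q²)
1/s(125, -191) = 1/(-191*(1 + 125*(-191))) = 1/(-191*(1 - 23875)) = 1/(-191*(-23874)) = 1/4559934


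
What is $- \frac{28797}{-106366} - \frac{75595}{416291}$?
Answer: $\frac{3947194157}{44279208506} \approx 0.089143$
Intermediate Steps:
$- \frac{28797}{-106366} - \frac{75595}{416291} = \left(-28797\right) \left(- \frac{1}{106366}\right) - \frac{75595}{416291} = \frac{28797}{106366} - \frac{75595}{416291} = \frac{3947194157}{44279208506}$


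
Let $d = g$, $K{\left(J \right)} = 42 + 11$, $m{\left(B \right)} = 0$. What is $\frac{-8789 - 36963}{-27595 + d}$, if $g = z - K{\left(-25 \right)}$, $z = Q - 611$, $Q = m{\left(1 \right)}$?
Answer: $\frac{6536}{4037} \approx 1.619$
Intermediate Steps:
$Q = 0$
$K{\left(J \right)} = 53$
$z = -611$ ($z = 0 - 611 = -611$)
$g = -664$ ($g = -611 - 53 = -664$)
$d = -664$
$\frac{-8789 - 36963}{-27595 + d} = \frac{-8789 - 36963}{-27595 - 664} = - \frac{45752}{-28259} = \left(-45752\right) \left(- \frac{1}{28259}\right) = \frac{6536}{4037}$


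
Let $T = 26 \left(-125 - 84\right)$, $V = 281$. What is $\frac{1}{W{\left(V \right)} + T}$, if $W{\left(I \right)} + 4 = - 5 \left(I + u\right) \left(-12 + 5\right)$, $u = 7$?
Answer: $\frac{1}{4642} \approx 0.00021542$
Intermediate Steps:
$W{\left(I \right)} = 241 + 35 I$ ($W{\left(I \right)} = -4 - 5 \left(I + 7\right) \left(-12 + 5\right) = -4 - 5 \left(7 + I\right) \left(-7\right) = -4 - 5 \left(-49 - 7 I\right) = -4 + \left(245 + 35 I\right) = 241 + 35 I$)
$T = -5434$ ($T = 26 \left(-209\right) = -5434$)
$\frac{1}{W{\left(V \right)} + T} = \frac{1}{\left(241 + 35 \cdot 281\right) - 5434} = \frac{1}{\left(241 + 9835\right) - 5434} = \frac{1}{10076 - 5434} = \frac{1}{4642}$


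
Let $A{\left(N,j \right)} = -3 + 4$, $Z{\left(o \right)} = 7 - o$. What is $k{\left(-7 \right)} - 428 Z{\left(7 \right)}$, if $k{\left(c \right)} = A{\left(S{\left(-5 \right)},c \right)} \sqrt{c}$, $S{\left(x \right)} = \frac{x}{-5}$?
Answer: $i \sqrt{7} \approx 2.6458 i$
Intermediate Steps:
$S{\left(x \right)} = - \frac{x}{5}$ ($S{\left(x \right)} = x \left(- \frac{1}{5}\right) = - \frac{x}{5}$)
$A{\left(N,j \right)} = 1$
$k{\left(c \right)} = \sqrt{c}$ ($k{\left(c \right)} = 1 \sqrt{c} = \sqrt{c}$)
$k{\left(-7 \right)} - 428 Z{\left(7 \right)} = \sqrt{-7} - 428 \left(7 - 7\right) = i \sqrt{7} - 428 \left(7 - 7\right) = i \sqrt{7} - 0 = i \sqrt{7} + 0 = i \sqrt{7}$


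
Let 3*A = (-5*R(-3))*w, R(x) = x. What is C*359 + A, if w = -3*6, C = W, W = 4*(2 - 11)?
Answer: -13014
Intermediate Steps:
W = -36 (W = 4*(-9) = -36)
C = -36
w = -18
A = -90 (A = (-5*(-3)*(-18))/3 = (15*(-18))/3 = (⅓)*(-270) = -90)
C*359 + A = -36*359 - 90 = -12924 - 90 = -13014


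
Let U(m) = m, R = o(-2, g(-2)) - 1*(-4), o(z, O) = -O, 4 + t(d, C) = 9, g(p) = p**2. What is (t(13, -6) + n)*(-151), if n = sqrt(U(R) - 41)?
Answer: -755 - 151*I*sqrt(41) ≈ -755.0 - 966.87*I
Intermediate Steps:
t(d, C) = 5 (t(d, C) = -4 + 9 = 5)
R = 0 (R = -1*(-2)**2 - 1*(-4) = -1*4 + 4 = -4 + 4 = 0)
n = I*sqrt(41) (n = sqrt(0 - 41) = sqrt(-41) = I*sqrt(41) ≈ 6.4031*I)
(t(13, -6) + n)*(-151) = (5 + I*sqrt(41))*(-151) = -755 - 151*I*sqrt(41)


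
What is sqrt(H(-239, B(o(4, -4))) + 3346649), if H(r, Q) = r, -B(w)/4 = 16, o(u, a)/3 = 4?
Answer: sqrt(3346410) ≈ 1829.3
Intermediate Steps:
o(u, a) = 12 (o(u, a) = 3*4 = 12)
B(w) = -64 (B(w) = -4*16 = -64)
sqrt(H(-239, B(o(4, -4))) + 3346649) = sqrt(-239 + 3346649) = sqrt(3346410)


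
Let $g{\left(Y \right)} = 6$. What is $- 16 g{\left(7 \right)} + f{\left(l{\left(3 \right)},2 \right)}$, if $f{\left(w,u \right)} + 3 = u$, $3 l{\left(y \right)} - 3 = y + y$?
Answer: $-97$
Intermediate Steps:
$l{\left(y \right)} = 1 + \frac{2 y}{3}$ ($l{\left(y \right)} = 1 + \frac{y + y}{3} = 1 + \frac{2 y}{3}$)
$f{\left(w,u \right)} = -3 + u$
$- 16 g{\left(7 \right)} + f{\left(l{\left(3 \right)},2 \right)} = \left(-16\right) 6 + \left(-3 + 2\right) = -96 - 1 = -97$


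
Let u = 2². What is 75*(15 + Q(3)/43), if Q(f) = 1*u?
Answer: 48675/43 ≈ 1132.0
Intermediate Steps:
u = 4
Q(f) = 4 (Q(f) = 1*4 = 4)
75*(15 + Q(3)/43) = 75*(15 + 4/43) = 75*(649/43) = 48675/43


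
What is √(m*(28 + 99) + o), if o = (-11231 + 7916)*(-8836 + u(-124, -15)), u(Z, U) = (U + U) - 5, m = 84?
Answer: √29418033 ≈ 5423.8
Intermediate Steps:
u(Z, U) = -5 + 2*U (u(Z, U) = 2*U - 5 = -5 + 2*U)
o = 29407365 (o = (-11231 + 7916)*(-8836 + (-5 + 2*(-15))) = -3315*(-8836 + (-5 - 30)) = -3315*(-8836 - 35) = -3315*(-8871) = 29407365)
√(m*(28 + 99) + o) = √(84*(28 + 99) + 29407365) = √(84*127 + 29407365) = √(10668 + 29407365) = √29418033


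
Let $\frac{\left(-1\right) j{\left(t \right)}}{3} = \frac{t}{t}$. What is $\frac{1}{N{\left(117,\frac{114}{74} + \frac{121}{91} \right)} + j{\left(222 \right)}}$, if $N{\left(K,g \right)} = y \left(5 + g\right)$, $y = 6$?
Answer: $\frac{3367}{148893} \approx 0.022614$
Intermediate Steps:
$N{\left(K,g \right)} = 30 + 6 g$ ($N{\left(K,g \right)} = 6 \left(5 + g\right) = 30 + 6 g$)
$j{\left(t \right)} = -3$ ($j{\left(t \right)} = - 3 \frac{t}{t} = \left(-3\right) 1 = -3$)
$\frac{1}{N{\left(117,\frac{114}{74} + \frac{121}{91} \right)} + j{\left(222 \right)}} = \frac{1}{\left(30 + 6 \left(\frac{114}{74} + \frac{121}{91}\right)\right) - 3} = \frac{1}{\left(30 + 6 \left(114 \cdot \frac{1}{74} + 121 \cdot \frac{1}{91}\right)\right) - 3} = \frac{1}{\left(30 + 6 \left(\frac{57}{37} + \frac{121}{91}\right)\right) - 3} = \frac{1}{\left(30 + 6 \cdot \frac{9664}{3367}\right) - 3} = \frac{1}{\left(30 + \frac{57984}{3367}\right) - 3} = \frac{1}{\frac{158994}{3367} - 3} = \frac{1}{\frac{148893}{3367}} = \frac{3367}{148893}$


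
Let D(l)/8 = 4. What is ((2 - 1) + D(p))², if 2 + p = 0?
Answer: 1089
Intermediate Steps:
p = -2 (p = -2 + 0 = -2)
D(l) = 32 (D(l) = 8*4 = 32)
((2 - 1) + D(p))² = ((2 - 1) + 32)² = (1 + 32)² = 33² = 1089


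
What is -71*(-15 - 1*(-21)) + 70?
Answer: -356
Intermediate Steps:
-71*(-15 - 1*(-21)) + 70 = -71*(-15 + 21) + 70 = -71*6 + 70 = -426 + 70 = -356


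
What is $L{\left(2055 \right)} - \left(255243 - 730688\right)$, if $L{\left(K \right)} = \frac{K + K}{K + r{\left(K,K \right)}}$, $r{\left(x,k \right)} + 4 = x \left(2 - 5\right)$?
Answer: $\frac{977988310}{2057} \approx 4.7544 \cdot 10^{5}$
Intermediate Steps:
$r{\left(x,k \right)} = -4 - 3 x$ ($r{\left(x,k \right)} = -4 + x \left(2 - 5\right) = -4 + x \left(-3\right) = -4 - 3 x$)
$L{\left(K \right)} = \frac{2 K}{-4 - 2 K}$ ($L{\left(K \right)} = \frac{K + K}{K - \left(4 + 3 K\right)} = \frac{2 K}{-4 - 2 K}$)
$L{\left(2055 \right)} - \left(255243 - 730688\right) = \left(-1\right) 2055 \frac{1}{2 + 2055} - \left(255243 - 730688\right) = \left(-1\right) 2055 \cdot \frac{1}{2057} - \left(255243 - 730688\right) = \left(-1\right) 2055 \cdot \frac{1}{2057} - -475445 = - \frac{2055}{2057} + 475445 = \frac{977988310}{2057}$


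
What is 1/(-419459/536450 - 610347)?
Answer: -536450/327421067609 ≈ -1.6384e-6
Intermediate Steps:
1/(-419459/536450 - 610347) = 1/(-327421067609/536450) = -536450/327421067609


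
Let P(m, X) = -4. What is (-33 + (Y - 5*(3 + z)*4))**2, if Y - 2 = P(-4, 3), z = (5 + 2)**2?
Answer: 1155625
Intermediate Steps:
z = 49 (z = 7**2 = 49)
Y = -2 (Y = 2 - 4 = -2)
(-33 + (Y - 5*(3 + z)*4))**2 = (-33 + (-2 - 5*(3 + 49)*4))**2 = (-33 + (-2 - 260*4))**2 = (-33 + (-2 - 5*208))**2 = (-33 + (-2 - 1040))**2 = (-33 - 1042)**2 = (-1075)**2 = 1155625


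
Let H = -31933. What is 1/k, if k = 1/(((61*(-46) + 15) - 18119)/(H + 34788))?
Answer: -4182/571 ≈ -7.3240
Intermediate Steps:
k = -571/4182 (k = 1/(((61*(-46) + 15) - 18119)/(-31933 + 34788)) = 1/(((-2806 + 15) - 18119)/2855) = 1/((-2791 - 18119)*(1/2855)) = 1/(-20910*1/2855) = 1/(-4182/571) = -571/4182 ≈ -0.13654)
1/k = 1/(-571/4182) = -4182/571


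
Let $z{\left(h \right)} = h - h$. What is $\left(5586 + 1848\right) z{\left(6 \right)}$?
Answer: $0$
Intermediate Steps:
$z{\left(h \right)} = 0$
$\left(5586 + 1848\right) z{\left(6 \right)} = \left(5586 + 1848\right) 0 = 7434 \cdot 0 = 0$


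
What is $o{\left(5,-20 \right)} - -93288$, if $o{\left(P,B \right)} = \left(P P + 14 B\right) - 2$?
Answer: $93031$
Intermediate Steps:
$o{\left(P,B \right)} = -2 + P^{2} + 14 B$ ($o{\left(P,B \right)} = \left(P^{2} + 14 B\right) - 2 = -2 + P^{2} + 14 B$)
$o{\left(5,-20 \right)} - -93288 = \left(-2 + 5^{2} + 14 \left(-20\right)\right) - -93288 = \left(-2 + 25 - 280\right) + 93288 = -257 + 93288 = 93031$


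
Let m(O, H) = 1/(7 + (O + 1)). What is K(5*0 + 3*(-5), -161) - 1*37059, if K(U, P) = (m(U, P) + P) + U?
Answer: -260646/7 ≈ -37235.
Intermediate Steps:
m(O, H) = 1/(8 + O) (m(O, H) = 1/(7 + (1 + O)) = 1/(8 + O))
K(U, P) = P + U + 1/(8 + U) (K(U, P) = (1/(8 + U) + P) + U = (P + 1/(8 + U)) + U = P + U + 1/(8 + U))
K(5*0 + 3*(-5), -161) - 1*37059 = (1 + (8 + (5*0 + 3*(-5)))*(-161 + (5*0 + 3*(-5))))/(8 + (5*0 + 3*(-5))) - 1*37059 = (1 + (8 + (0 - 15))*(-161 + (0 - 15)))/(8 + (0 - 15)) - 37059 = (1 + (8 - 15)*(-161 - 15))/(8 - 15) - 37059 = (1 - 7*(-176))/(-7) - 37059 = -(1 + 1232)/7 - 37059 = -1/7*1233 - 37059 = -1233/7 - 37059 = -260646/7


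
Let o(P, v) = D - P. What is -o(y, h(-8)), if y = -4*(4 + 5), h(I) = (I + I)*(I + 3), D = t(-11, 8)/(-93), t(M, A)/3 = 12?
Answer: -1104/31 ≈ -35.613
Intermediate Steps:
t(M, A) = 36 (t(M, A) = 3*12 = 36)
D = -12/31 (D = 36/(-93) = 36*(-1/93) = -12/31 ≈ -0.38710)
h(I) = 2*I*(3 + I) (h(I) = (2*I)*(3 + I) = 2*I*(3 + I))
y = -36 (y = -4*9 = -36)
o(P, v) = -12/31 - P
-o(y, h(-8)) = -(-12/31 - 1*(-36)) = -(-12/31 + 36) = -1*1104/31 = -1104/31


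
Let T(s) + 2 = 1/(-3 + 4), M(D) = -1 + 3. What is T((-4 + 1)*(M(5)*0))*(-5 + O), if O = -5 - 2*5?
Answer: 20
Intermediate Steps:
O = -15 (O = -5 - 10 = -15)
M(D) = 2
T(s) = -1 (T(s) = -2 + 1/(-3 + 4) = -2 + 1/1 = -2 + 1 = -1)
T((-4 + 1)*(M(5)*0))*(-5 + O) = -(-5 - 15) = -1*(-20) = 20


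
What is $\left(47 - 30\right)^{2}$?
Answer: $289$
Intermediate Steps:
$\left(47 - 30\right)^{2} = 17^{2} = 289$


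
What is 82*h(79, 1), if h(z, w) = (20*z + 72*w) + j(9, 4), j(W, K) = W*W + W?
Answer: 142844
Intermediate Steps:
j(W, K) = W + W² (j(W, K) = W² + W = W + W²)
h(z, w) = 90 + 20*z + 72*w (h(z, w) = (20*z + 72*w) + 9*(1 + 9) = (20*z + 72*w) + 9*10 = (20*z + 72*w) + 90 = 90 + 20*z + 72*w)
82*h(79, 1) = 82*(90 + 20*79 + 72*1) = 82*(90 + 1580 + 72) = 82*1742 = 142844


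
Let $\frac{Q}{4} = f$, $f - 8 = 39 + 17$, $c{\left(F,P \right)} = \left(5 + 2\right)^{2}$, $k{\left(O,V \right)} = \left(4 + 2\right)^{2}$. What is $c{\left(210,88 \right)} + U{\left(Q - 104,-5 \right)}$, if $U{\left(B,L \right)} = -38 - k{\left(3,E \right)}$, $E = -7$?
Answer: $-25$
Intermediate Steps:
$k{\left(O,V \right)} = 36$ ($k{\left(O,V \right)} = 6^{2} = 36$)
$c{\left(F,P \right)} = 49$ ($c{\left(F,P \right)} = 7^{2} = 49$)
$f = 64$ ($f = 8 + \left(39 + 17\right) = 8 + 56 = 64$)
$Q = 256$ ($Q = 4 \cdot 64 = 256$)
$U{\left(B,L \right)} = -74$ ($U{\left(B,L \right)} = -38 - 36 = -74$)
$c{\left(210,88 \right)} + U{\left(Q - 104,-5 \right)} = 49 - 74 = -25$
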